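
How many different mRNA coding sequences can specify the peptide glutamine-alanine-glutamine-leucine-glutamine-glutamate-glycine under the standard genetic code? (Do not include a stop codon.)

1536

Gln: 2 codons.
Ala: 4 codons.
Gln: 2 codons.
Leu: 6 codons.
Gln: 2 codons.
Glu: 2 codons.
Gly: 4 codons.
2 × 4 × 2 × 6 × 2 × 2 × 4 = 1536.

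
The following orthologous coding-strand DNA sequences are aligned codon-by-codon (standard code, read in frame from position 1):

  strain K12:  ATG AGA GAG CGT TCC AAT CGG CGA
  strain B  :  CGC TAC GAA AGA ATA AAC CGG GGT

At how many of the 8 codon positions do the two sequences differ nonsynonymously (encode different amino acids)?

4

Codon 1: ATG Met / CGC Arg — nonsynonymous.
Codon 2: AGA Arg / TAC Tyr — nonsynonymous.
Codon 3: GAG Glu / GAA Glu — synonymous.
Codon 4: CGT Arg / AGA Arg — synonymous.
Codon 5: TCC Ser / ATA Ile — nonsynonymous.
Codon 6: AAT Asn / AAC Asn — synonymous.
Codon 7: CGG Arg / CGG Arg — identical.
Codon 8: CGA Arg / GGT Gly — nonsynonymous.
Nonsynonymous differences: 4.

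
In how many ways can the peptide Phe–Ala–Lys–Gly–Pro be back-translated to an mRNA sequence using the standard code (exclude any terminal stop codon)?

256

Phe: 2 codons.
Ala: 4 codons.
Lys: 2 codons.
Gly: 4 codons.
Pro: 4 codons.
2 × 4 × 2 × 4 × 4 = 256.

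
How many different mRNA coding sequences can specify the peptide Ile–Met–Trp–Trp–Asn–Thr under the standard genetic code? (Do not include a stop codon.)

Ile: 3 codons.
Met: 1 codon.
Trp: 1 codon.
Trp: 1 codon.
Asn: 2 codons.
Thr: 4 codons.
3 × 1 × 1 × 1 × 2 × 4 = 24.

24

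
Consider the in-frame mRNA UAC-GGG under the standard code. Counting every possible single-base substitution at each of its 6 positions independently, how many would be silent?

4

Codon 1 (UAC, Tyr): 1 synonymous substitution.
Codon 2 (GGG, Gly): 3 synonymous substitutions.
Total: 1 + 3 = 4.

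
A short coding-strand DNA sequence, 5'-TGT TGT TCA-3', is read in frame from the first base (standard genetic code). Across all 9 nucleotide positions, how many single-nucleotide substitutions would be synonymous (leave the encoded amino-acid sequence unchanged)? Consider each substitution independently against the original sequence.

Codon 1 (TGT, Cys): 1 synonymous substitution.
Codon 2 (TGT, Cys): 1 synonymous substitution.
Codon 3 (TCA, Ser): 3 synonymous substitutions.
Total: 1 + 1 + 3 = 5.

5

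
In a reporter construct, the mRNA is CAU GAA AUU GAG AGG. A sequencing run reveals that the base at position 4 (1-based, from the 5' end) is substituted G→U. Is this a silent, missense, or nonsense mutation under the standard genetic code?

Position 4 falls in codon 2: GAA → Glu.
After the substitution the codon is UAA → Stop.
The new codon is a stop codon, so this is a nonsense mutation.

nonsense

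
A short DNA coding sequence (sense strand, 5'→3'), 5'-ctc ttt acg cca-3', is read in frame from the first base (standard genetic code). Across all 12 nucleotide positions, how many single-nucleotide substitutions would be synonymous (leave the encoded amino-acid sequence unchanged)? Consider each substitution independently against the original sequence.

Codon 1 (CTC, Leu): 3 synonymous substitutions.
Codon 2 (TTT, Phe): 1 synonymous substitution.
Codon 3 (ACG, Thr): 3 synonymous substitutions.
Codon 4 (CCA, Pro): 3 synonymous substitutions.
Total: 3 + 1 + 3 + 3 = 10.

10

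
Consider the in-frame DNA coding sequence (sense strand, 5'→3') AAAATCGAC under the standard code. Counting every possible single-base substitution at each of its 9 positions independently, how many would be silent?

Codon 1 (AAA, Lys): 1 synonymous substitution.
Codon 2 (ATC, Ile): 2 synonymous substitutions.
Codon 3 (GAC, Asp): 1 synonymous substitution.
Total: 1 + 2 + 1 = 4.

4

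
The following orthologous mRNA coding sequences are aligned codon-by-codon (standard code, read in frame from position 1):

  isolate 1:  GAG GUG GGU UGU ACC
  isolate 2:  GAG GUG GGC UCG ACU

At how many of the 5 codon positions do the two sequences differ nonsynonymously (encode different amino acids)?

1

Codon 1: GAG Glu / GAG Glu — identical.
Codon 2: GUG Val / GUG Val — identical.
Codon 3: GGU Gly / GGC Gly — synonymous.
Codon 4: UGU Cys / UCG Ser — nonsynonymous.
Codon 5: ACC Thr / ACU Thr — synonymous.
Nonsynonymous differences: 1.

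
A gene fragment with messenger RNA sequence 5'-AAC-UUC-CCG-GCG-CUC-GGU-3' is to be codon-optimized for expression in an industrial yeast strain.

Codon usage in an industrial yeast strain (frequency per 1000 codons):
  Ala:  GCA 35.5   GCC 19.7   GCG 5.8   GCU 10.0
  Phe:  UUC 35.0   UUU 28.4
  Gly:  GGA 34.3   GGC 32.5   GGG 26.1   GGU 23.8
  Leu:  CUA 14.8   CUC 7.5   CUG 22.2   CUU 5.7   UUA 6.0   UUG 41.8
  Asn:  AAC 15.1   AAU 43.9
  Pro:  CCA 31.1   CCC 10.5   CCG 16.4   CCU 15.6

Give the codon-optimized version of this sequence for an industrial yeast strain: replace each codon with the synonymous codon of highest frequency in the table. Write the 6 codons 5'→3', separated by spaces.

AAU UUC CCA GCA UUG GGA

Codon 1 (Asn): best is AAU at 43.9.
Codon 2 (Phe): best is UUC at 35.0.
Codon 3 (Pro): best is CCA at 31.1.
Codon 4 (Ala): best is GCA at 35.5.
Codon 5 (Leu): best is UUG at 41.8.
Codon 6 (Gly): best is GGA at 34.3.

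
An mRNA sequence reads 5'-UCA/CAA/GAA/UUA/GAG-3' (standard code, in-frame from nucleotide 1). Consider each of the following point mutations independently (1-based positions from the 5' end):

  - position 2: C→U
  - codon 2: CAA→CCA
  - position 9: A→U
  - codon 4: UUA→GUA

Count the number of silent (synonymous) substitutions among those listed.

Codon 1: UCA (Ser) → UUA (Leu) — missense.
Codon 2: CAA (Gln) → CCA (Pro) — missense.
Codon 3: GAA (Glu) → GAU (Asp) — missense.
Codon 4: UUA (Leu) → GUA (Val) — missense.
Synonymous: 0 of 4.

0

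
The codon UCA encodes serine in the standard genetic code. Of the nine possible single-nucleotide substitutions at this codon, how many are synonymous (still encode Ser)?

Position 1: none → 0 synonymous.
Position 2: none → 0 synonymous.
Position 3: UCU, UCC, UCG → 3 synonymous.
Total: 0 + 0 + 3 = 3.

3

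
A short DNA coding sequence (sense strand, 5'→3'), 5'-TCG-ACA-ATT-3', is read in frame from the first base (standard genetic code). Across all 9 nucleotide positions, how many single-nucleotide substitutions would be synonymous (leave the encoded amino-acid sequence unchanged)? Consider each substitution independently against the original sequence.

Codon 1 (TCG, Ser): 3 synonymous substitutions.
Codon 2 (ACA, Thr): 3 synonymous substitutions.
Codon 3 (ATT, Ile): 2 synonymous substitutions.
Total: 3 + 3 + 2 = 8.

8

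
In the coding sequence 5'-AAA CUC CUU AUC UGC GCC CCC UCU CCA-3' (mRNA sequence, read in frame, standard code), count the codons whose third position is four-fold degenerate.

Codon 1 AAA (Lys): third position 2-fold.
Codon 2 CUC (Leu): third position 4-fold.
Codon 3 CUU (Leu): third position 4-fold.
Codon 4 AUC (Ile): third position 3-fold.
Codon 5 UGC (Cys): third position 2-fold.
Codon 6 GCC (Ala): third position 4-fold.
Codon 7 CCC (Pro): third position 4-fold.
Codon 8 UCU (Ser): third position 4-fold.
Codon 9 CCA (Pro): third position 4-fold.
Four-fold degenerate third positions: 6.

6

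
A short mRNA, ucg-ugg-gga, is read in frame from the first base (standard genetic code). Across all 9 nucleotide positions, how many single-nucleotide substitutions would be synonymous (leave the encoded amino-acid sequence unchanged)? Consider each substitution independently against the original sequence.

6

Codon 1 (UCG, Ser): 3 synonymous substitutions.
Codon 2 (UGG, Trp): 0 synonymous substitutions.
Codon 3 (GGA, Gly): 3 synonymous substitutions.
Total: 3 + 0 + 3 = 6.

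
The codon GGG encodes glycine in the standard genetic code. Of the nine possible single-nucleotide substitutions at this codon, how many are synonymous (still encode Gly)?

Position 1: none → 0 synonymous.
Position 2: none → 0 synonymous.
Position 3: GGT, GGC, GGA → 3 synonymous.
Total: 0 + 0 + 3 = 3.

3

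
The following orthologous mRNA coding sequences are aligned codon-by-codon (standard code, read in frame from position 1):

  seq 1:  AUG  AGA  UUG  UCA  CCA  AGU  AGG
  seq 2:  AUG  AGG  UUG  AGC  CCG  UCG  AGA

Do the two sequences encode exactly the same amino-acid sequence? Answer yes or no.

yes

Codon 1: AUG Met / AUG Met — identical.
Codon 2: AGA Arg / AGG Arg — synonymous.
Codon 3: UUG Leu / UUG Leu — identical.
Codon 4: UCA Ser / AGC Ser — synonymous.
Codon 5: CCA Pro / CCG Pro — synonymous.
Codon 6: AGU Ser / UCG Ser — synonymous.
Codon 7: AGG Arg / AGA Arg — synonymous.
Nonsynonymous differences: 0 → same protein.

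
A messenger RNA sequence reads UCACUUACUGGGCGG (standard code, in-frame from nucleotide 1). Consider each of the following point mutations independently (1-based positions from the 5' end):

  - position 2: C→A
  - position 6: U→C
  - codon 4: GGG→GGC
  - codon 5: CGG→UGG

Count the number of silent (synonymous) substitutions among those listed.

Codon 1: UCA (Ser) → UAA (Stop) — nonsense.
Codon 2: CUU (Leu) → CUC (Leu) — synonymous.
Codon 4: GGG (Gly) → GGC (Gly) — synonymous.
Codon 5: CGG (Arg) → UGG (Trp) — missense.
Synonymous: 2 of 4.

2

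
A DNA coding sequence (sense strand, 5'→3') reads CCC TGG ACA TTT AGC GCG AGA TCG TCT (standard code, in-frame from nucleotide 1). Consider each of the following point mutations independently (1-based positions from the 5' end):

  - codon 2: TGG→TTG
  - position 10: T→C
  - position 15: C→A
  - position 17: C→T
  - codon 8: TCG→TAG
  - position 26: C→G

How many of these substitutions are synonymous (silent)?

Codon 2: TGG (Trp) → TTG (Leu) — missense.
Codon 4: TTT (Phe) → CTT (Leu) — missense.
Codon 5: AGC (Ser) → AGA (Arg) — missense.
Codon 6: GCG (Ala) → GTG (Val) — missense.
Codon 8: TCG (Ser) → TAG (Stop) — nonsense.
Codon 9: TCT (Ser) → TGT (Cys) — missense.
Synonymous: 0 of 6.

0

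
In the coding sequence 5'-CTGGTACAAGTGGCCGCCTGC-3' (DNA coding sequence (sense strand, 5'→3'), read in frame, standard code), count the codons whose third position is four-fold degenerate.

5

Codon 1 CTG (Leu): third position 4-fold.
Codon 2 GTA (Val): third position 4-fold.
Codon 3 CAA (Gln): third position 2-fold.
Codon 4 GTG (Val): third position 4-fold.
Codon 5 GCC (Ala): third position 4-fold.
Codon 6 GCC (Ala): third position 4-fold.
Codon 7 TGC (Cys): third position 2-fold.
Four-fold degenerate third positions: 5.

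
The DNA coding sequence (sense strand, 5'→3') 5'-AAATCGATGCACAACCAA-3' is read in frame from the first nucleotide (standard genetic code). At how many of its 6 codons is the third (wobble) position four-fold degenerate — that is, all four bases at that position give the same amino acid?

Codon 1 AAA (Lys): third position 2-fold.
Codon 2 TCG (Ser): third position 4-fold.
Codon 3 ATG (Met): third position 1-fold.
Codon 4 CAC (His): third position 2-fold.
Codon 5 AAC (Asn): third position 2-fold.
Codon 6 CAA (Gln): third position 2-fold.
Four-fold degenerate third positions: 1.

1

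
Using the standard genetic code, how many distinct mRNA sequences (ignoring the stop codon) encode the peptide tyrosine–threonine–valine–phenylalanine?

64

Tyr: 2 codons.
Thr: 4 codons.
Val: 4 codons.
Phe: 2 codons.
2 × 4 × 4 × 2 = 64.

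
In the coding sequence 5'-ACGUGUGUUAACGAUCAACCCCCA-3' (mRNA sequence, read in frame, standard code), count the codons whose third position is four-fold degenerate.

Codon 1 ACG (Thr): third position 4-fold.
Codon 2 UGU (Cys): third position 2-fold.
Codon 3 GUU (Val): third position 4-fold.
Codon 4 AAC (Asn): third position 2-fold.
Codon 5 GAU (Asp): third position 2-fold.
Codon 6 CAA (Gln): third position 2-fold.
Codon 7 CCC (Pro): third position 4-fold.
Codon 8 CCA (Pro): third position 4-fold.
Four-fold degenerate third positions: 4.

4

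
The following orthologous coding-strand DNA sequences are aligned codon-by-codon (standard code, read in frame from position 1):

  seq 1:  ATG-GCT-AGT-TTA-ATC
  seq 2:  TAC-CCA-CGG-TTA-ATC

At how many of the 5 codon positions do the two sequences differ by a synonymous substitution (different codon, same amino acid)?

0

Codon 1: ATG Met / TAC Tyr — nonsynonymous.
Codon 2: GCT Ala / CCA Pro — nonsynonymous.
Codon 3: AGT Ser / CGG Arg — nonsynonymous.
Codon 4: TTA Leu / TTA Leu — identical.
Codon 5: ATC Ile / ATC Ile — identical.
Synonymous differences: 0.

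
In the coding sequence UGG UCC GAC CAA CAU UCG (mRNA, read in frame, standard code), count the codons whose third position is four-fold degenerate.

2

Codon 1 UGG (Trp): third position 1-fold.
Codon 2 UCC (Ser): third position 4-fold.
Codon 3 GAC (Asp): third position 2-fold.
Codon 4 CAA (Gln): third position 2-fold.
Codon 5 CAU (His): third position 2-fold.
Codon 6 UCG (Ser): third position 4-fold.
Four-fold degenerate third positions: 2.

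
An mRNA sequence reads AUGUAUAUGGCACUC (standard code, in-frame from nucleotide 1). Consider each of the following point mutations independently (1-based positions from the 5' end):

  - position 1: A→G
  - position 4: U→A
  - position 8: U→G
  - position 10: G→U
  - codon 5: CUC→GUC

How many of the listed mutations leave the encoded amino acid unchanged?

Codon 1: AUG (Met) → GUG (Val) — missense.
Codon 2: UAU (Tyr) → AAU (Asn) — missense.
Codon 3: AUG (Met) → AGG (Arg) — missense.
Codon 4: GCA (Ala) → UCA (Ser) — missense.
Codon 5: CUC (Leu) → GUC (Val) — missense.
Synonymous: 0 of 5.

0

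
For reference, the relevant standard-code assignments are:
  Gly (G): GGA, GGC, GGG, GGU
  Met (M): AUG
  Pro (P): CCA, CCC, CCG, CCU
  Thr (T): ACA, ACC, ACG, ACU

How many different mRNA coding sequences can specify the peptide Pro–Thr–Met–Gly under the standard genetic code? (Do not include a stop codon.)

Pro: 4 codons.
Thr: 4 codons.
Met: 1 codon.
Gly: 4 codons.
4 × 4 × 1 × 4 = 64.

64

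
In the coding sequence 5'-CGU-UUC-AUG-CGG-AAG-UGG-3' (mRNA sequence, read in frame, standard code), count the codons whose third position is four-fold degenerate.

2

Codon 1 CGU (Arg): third position 4-fold.
Codon 2 UUC (Phe): third position 2-fold.
Codon 3 AUG (Met): third position 1-fold.
Codon 4 CGG (Arg): third position 4-fold.
Codon 5 AAG (Lys): third position 2-fold.
Codon 6 UGG (Trp): third position 1-fold.
Four-fold degenerate third positions: 2.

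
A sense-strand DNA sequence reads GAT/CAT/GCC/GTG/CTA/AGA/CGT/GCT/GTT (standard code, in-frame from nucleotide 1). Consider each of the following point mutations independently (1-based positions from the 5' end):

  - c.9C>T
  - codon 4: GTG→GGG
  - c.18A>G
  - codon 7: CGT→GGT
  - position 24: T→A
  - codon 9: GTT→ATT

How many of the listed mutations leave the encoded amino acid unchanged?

3

Codon 3: GCC (Ala) → GCT (Ala) — synonymous.
Codon 4: GTG (Val) → GGG (Gly) — missense.
Codon 6: AGA (Arg) → AGG (Arg) — synonymous.
Codon 7: CGT (Arg) → GGT (Gly) — missense.
Codon 8: GCT (Ala) → GCA (Ala) — synonymous.
Codon 9: GTT (Val) → ATT (Ile) — missense.
Synonymous: 3 of 6.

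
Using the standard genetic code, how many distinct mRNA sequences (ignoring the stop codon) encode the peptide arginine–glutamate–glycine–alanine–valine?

768

Arg: 6 codons.
Glu: 2 codons.
Gly: 4 codons.
Ala: 4 codons.
Val: 4 codons.
6 × 2 × 4 × 4 × 4 = 768.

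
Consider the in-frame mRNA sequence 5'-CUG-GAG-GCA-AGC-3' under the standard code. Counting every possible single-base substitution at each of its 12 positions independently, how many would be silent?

Codon 1 (CUG, Leu): 4 synonymous substitutions.
Codon 2 (GAG, Glu): 1 synonymous substitution.
Codon 3 (GCA, Ala): 3 synonymous substitutions.
Codon 4 (AGC, Ser): 1 synonymous substitution.
Total: 4 + 1 + 3 + 1 = 9.

9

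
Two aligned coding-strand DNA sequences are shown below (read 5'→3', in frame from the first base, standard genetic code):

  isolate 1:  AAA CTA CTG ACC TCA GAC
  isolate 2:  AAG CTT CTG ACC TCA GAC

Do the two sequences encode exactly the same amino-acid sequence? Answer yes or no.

yes

Codon 1: AAA Lys / AAG Lys — synonymous.
Codon 2: CTA Leu / CTT Leu — synonymous.
Codon 3: CTG Leu / CTG Leu — identical.
Codon 4: ACC Thr / ACC Thr — identical.
Codon 5: TCA Ser / TCA Ser — identical.
Codon 6: GAC Asp / GAC Asp — identical.
Nonsynonymous differences: 0 → same protein.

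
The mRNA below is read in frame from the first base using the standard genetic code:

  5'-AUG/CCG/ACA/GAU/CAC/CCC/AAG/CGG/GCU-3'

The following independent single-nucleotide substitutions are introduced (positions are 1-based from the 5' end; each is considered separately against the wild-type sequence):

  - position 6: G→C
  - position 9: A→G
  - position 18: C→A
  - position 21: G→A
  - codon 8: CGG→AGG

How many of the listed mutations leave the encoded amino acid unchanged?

5

Codon 2: CCG (Pro) → CCC (Pro) — synonymous.
Codon 3: ACA (Thr) → ACG (Thr) — synonymous.
Codon 6: CCC (Pro) → CCA (Pro) — synonymous.
Codon 7: AAG (Lys) → AAA (Lys) — synonymous.
Codon 8: CGG (Arg) → AGG (Arg) — synonymous.
Synonymous: 5 of 5.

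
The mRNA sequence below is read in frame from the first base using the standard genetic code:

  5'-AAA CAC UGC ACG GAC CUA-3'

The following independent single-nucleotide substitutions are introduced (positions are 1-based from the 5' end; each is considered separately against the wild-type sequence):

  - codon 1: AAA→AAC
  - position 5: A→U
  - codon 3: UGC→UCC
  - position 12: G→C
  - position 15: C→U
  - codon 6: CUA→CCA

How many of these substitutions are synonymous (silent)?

Codon 1: AAA (Lys) → AAC (Asn) — missense.
Codon 2: CAC (His) → CUC (Leu) — missense.
Codon 3: UGC (Cys) → UCC (Ser) — missense.
Codon 4: ACG (Thr) → ACC (Thr) — synonymous.
Codon 5: GAC (Asp) → GAU (Asp) — synonymous.
Codon 6: CUA (Leu) → CCA (Pro) — missense.
Synonymous: 2 of 6.

2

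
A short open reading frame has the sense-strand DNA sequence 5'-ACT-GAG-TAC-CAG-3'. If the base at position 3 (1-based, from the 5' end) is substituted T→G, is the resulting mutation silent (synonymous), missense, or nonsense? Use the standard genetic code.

silent

Position 3 falls in codon 1: ACT → Thr.
After the substitution the codon is ACG → Thr.
Both encode Thr, so the change is synonymous.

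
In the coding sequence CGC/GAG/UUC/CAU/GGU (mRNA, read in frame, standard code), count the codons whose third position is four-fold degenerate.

Codon 1 CGC (Arg): third position 4-fold.
Codon 2 GAG (Glu): third position 2-fold.
Codon 3 UUC (Phe): third position 2-fold.
Codon 4 CAU (His): third position 2-fold.
Codon 5 GGU (Gly): third position 4-fold.
Four-fold degenerate third positions: 2.

2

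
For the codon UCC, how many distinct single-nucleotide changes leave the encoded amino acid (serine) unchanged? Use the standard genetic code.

Position 1: none → 0 synonymous.
Position 2: none → 0 synonymous.
Position 3: UCU, UCA, UCG → 3 synonymous.
Total: 0 + 0 + 3 = 3.

3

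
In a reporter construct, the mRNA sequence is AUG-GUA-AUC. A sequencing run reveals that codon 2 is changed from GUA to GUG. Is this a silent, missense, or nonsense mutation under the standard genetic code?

silent

Position 6 falls in codon 2: GUA → Val.
After the substitution the codon is GUG → Val.
Both encode Val, so the change is synonymous.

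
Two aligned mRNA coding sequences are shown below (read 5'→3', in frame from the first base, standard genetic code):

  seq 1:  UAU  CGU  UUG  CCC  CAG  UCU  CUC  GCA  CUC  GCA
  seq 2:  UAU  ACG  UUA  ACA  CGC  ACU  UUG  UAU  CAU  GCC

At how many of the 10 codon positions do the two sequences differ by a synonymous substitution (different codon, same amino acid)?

Codon 1: UAU Tyr / UAU Tyr — identical.
Codon 2: CGU Arg / ACG Thr — nonsynonymous.
Codon 3: UUG Leu / UUA Leu — synonymous.
Codon 4: CCC Pro / ACA Thr — nonsynonymous.
Codon 5: CAG Gln / CGC Arg — nonsynonymous.
Codon 6: UCU Ser / ACU Thr — nonsynonymous.
Codon 7: CUC Leu / UUG Leu — synonymous.
Codon 8: GCA Ala / UAU Tyr — nonsynonymous.
Codon 9: CUC Leu / CAU His — nonsynonymous.
Codon 10: GCA Ala / GCC Ala — synonymous.
Synonymous differences: 3.

3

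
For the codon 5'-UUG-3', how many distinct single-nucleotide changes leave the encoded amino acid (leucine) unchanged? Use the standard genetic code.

Position 1: CUG → 1 synonymous.
Position 2: none → 0 synonymous.
Position 3: UUA → 1 synonymous.
Total: 1 + 0 + 1 = 2.

2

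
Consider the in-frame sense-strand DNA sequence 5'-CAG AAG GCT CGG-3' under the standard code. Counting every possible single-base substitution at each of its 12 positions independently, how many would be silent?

9

Codon 1 (CAG, Gln): 1 synonymous substitution.
Codon 2 (AAG, Lys): 1 synonymous substitution.
Codon 3 (GCT, Ala): 3 synonymous substitutions.
Codon 4 (CGG, Arg): 4 synonymous substitutions.
Total: 1 + 1 + 3 + 4 = 9.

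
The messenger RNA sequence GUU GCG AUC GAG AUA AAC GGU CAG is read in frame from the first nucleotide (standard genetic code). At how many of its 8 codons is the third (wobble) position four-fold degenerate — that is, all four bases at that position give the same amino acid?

3

Codon 1 GUU (Val): third position 4-fold.
Codon 2 GCG (Ala): third position 4-fold.
Codon 3 AUC (Ile): third position 3-fold.
Codon 4 GAG (Glu): third position 2-fold.
Codon 5 AUA (Ile): third position 3-fold.
Codon 6 AAC (Asn): third position 2-fold.
Codon 7 GGU (Gly): third position 4-fold.
Codon 8 CAG (Gln): third position 2-fold.
Four-fold degenerate third positions: 3.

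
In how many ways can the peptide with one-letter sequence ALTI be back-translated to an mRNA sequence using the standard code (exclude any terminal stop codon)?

Ala: 4 codons.
Leu: 6 codons.
Thr: 4 codons.
Ile: 3 codons.
4 × 6 × 4 × 3 = 288.

288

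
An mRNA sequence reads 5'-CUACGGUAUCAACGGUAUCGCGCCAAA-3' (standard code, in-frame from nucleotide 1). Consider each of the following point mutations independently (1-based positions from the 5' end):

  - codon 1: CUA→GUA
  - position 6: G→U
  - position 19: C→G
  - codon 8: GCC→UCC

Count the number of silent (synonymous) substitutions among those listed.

1

Codon 1: CUA (Leu) → GUA (Val) — missense.
Codon 2: CGG (Arg) → CGU (Arg) — synonymous.
Codon 7: CGC (Arg) → GGC (Gly) — missense.
Codon 8: GCC (Ala) → UCC (Ser) — missense.
Synonymous: 1 of 4.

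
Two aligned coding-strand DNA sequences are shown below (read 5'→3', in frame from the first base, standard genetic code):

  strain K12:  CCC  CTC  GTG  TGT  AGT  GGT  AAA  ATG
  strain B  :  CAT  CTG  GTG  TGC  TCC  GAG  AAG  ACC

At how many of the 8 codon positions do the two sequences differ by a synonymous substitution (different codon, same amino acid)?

Codon 1: CCC Pro / CAT His — nonsynonymous.
Codon 2: CTC Leu / CTG Leu — synonymous.
Codon 3: GTG Val / GTG Val — identical.
Codon 4: TGT Cys / TGC Cys — synonymous.
Codon 5: AGT Ser / TCC Ser — synonymous.
Codon 6: GGT Gly / GAG Glu — nonsynonymous.
Codon 7: AAA Lys / AAG Lys — synonymous.
Codon 8: ATG Met / ACC Thr — nonsynonymous.
Synonymous differences: 4.

4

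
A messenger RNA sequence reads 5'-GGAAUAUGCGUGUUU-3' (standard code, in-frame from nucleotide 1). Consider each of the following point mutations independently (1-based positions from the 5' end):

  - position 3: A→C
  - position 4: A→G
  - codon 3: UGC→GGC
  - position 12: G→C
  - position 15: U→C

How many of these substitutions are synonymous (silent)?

Codon 1: GGA (Gly) → GGC (Gly) — synonymous.
Codon 2: AUA (Ile) → GUA (Val) — missense.
Codon 3: UGC (Cys) → GGC (Gly) — missense.
Codon 4: GUG (Val) → GUC (Val) — synonymous.
Codon 5: UUU (Phe) → UUC (Phe) — synonymous.
Synonymous: 3 of 5.

3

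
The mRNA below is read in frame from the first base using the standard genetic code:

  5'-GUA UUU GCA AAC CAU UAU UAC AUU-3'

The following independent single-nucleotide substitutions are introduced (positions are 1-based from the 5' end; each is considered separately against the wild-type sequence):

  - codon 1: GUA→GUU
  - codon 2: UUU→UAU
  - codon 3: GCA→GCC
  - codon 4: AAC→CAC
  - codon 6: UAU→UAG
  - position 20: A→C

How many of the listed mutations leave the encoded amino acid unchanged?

2

Codon 1: GUA (Val) → GUU (Val) — synonymous.
Codon 2: UUU (Phe) → UAU (Tyr) — missense.
Codon 3: GCA (Ala) → GCC (Ala) — synonymous.
Codon 4: AAC (Asn) → CAC (His) — missense.
Codon 6: UAU (Tyr) → UAG (Stop) — nonsense.
Codon 7: UAC (Tyr) → UCC (Ser) — missense.
Synonymous: 2 of 6.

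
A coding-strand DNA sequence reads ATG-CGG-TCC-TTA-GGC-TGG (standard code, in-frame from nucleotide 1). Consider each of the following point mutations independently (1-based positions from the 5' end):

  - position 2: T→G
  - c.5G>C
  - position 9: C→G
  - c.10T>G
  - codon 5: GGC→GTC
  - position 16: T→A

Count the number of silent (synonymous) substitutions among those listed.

1

Codon 1: ATG (Met) → AGG (Arg) — missense.
Codon 2: CGG (Arg) → CCG (Pro) — missense.
Codon 3: TCC (Ser) → TCG (Ser) — synonymous.
Codon 4: TTA (Leu) → GTA (Val) — missense.
Codon 5: GGC (Gly) → GTC (Val) — missense.
Codon 6: TGG (Trp) → AGG (Arg) — missense.
Synonymous: 1 of 6.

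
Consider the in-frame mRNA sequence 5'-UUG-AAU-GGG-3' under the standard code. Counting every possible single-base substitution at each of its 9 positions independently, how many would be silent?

Codon 1 (UUG, Leu): 2 synonymous substitutions.
Codon 2 (AAU, Asn): 1 synonymous substitution.
Codon 3 (GGG, Gly): 3 synonymous substitutions.
Total: 2 + 1 + 3 = 6.

6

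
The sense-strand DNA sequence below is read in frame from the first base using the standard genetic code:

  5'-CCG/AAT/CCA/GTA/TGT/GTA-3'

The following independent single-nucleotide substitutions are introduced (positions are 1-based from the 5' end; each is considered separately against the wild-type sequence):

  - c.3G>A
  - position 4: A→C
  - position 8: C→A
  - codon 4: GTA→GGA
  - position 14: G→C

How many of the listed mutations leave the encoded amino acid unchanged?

1

Codon 1: CCG (Pro) → CCA (Pro) — synonymous.
Codon 2: AAT (Asn) → CAT (His) — missense.
Codon 3: CCA (Pro) → CAA (Gln) — missense.
Codon 4: GTA (Val) → GGA (Gly) — missense.
Codon 5: TGT (Cys) → TCT (Ser) — missense.
Synonymous: 1 of 5.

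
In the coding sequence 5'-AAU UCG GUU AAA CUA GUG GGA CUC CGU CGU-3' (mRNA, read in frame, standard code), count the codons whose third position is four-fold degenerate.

Codon 1 AAU (Asn): third position 2-fold.
Codon 2 UCG (Ser): third position 4-fold.
Codon 3 GUU (Val): third position 4-fold.
Codon 4 AAA (Lys): third position 2-fold.
Codon 5 CUA (Leu): third position 4-fold.
Codon 6 GUG (Val): third position 4-fold.
Codon 7 GGA (Gly): third position 4-fold.
Codon 8 CUC (Leu): third position 4-fold.
Codon 9 CGU (Arg): third position 4-fold.
Codon 10 CGU (Arg): third position 4-fold.
Four-fold degenerate third positions: 8.

8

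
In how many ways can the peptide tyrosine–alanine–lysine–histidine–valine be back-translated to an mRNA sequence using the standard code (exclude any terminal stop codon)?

Tyr: 2 codons.
Ala: 4 codons.
Lys: 2 codons.
His: 2 codons.
Val: 4 codons.
2 × 4 × 2 × 2 × 4 = 128.

128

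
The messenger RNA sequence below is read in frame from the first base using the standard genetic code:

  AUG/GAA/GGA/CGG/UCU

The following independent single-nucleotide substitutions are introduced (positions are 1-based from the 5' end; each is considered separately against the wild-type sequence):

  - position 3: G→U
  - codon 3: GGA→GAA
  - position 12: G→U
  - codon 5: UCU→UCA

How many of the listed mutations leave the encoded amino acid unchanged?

2

Codon 1: AUG (Met) → AUU (Ile) — missense.
Codon 3: GGA (Gly) → GAA (Glu) — missense.
Codon 4: CGG (Arg) → CGU (Arg) — synonymous.
Codon 5: UCU (Ser) → UCA (Ser) — synonymous.
Synonymous: 2 of 4.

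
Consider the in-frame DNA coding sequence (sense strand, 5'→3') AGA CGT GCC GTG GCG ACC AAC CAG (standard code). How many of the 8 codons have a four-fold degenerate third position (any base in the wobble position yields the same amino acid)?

Codon 1 AGA (Arg): third position 2-fold.
Codon 2 CGT (Arg): third position 4-fold.
Codon 3 GCC (Ala): third position 4-fold.
Codon 4 GTG (Val): third position 4-fold.
Codon 5 GCG (Ala): third position 4-fold.
Codon 6 ACC (Thr): third position 4-fold.
Codon 7 AAC (Asn): third position 2-fold.
Codon 8 CAG (Gln): third position 2-fold.
Four-fold degenerate third positions: 5.

5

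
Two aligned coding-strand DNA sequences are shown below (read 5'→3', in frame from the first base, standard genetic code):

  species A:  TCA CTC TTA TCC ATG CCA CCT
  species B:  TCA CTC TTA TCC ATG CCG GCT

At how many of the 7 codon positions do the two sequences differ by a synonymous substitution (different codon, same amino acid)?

1

Codon 1: TCA Ser / TCA Ser — identical.
Codon 2: CTC Leu / CTC Leu — identical.
Codon 3: TTA Leu / TTA Leu — identical.
Codon 4: TCC Ser / TCC Ser — identical.
Codon 5: ATG Met / ATG Met — identical.
Codon 6: CCA Pro / CCG Pro — synonymous.
Codon 7: CCT Pro / GCT Ala — nonsynonymous.
Synonymous differences: 1.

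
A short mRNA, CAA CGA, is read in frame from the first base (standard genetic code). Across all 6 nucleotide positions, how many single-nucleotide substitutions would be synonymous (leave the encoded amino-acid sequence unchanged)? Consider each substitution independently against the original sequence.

Codon 1 (CAA, Gln): 1 synonymous substitution.
Codon 2 (CGA, Arg): 4 synonymous substitutions.
Total: 1 + 4 = 5.

5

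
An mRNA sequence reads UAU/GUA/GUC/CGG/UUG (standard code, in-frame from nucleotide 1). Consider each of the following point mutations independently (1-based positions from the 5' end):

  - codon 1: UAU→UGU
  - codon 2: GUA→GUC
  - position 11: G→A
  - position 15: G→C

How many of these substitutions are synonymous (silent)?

1

Codon 1: UAU (Tyr) → UGU (Cys) — missense.
Codon 2: GUA (Val) → GUC (Val) — synonymous.
Codon 4: CGG (Arg) → CAG (Gln) — missense.
Codon 5: UUG (Leu) → UUC (Phe) — missense.
Synonymous: 1 of 4.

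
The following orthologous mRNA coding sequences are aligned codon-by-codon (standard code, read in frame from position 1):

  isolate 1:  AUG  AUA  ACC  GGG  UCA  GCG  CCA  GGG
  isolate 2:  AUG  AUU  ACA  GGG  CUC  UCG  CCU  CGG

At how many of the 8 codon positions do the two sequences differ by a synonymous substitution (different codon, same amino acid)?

3

Codon 1: AUG Met / AUG Met — identical.
Codon 2: AUA Ile / AUU Ile — synonymous.
Codon 3: ACC Thr / ACA Thr — synonymous.
Codon 4: GGG Gly / GGG Gly — identical.
Codon 5: UCA Ser / CUC Leu — nonsynonymous.
Codon 6: GCG Ala / UCG Ser — nonsynonymous.
Codon 7: CCA Pro / CCU Pro — synonymous.
Codon 8: GGG Gly / CGG Arg — nonsynonymous.
Synonymous differences: 3.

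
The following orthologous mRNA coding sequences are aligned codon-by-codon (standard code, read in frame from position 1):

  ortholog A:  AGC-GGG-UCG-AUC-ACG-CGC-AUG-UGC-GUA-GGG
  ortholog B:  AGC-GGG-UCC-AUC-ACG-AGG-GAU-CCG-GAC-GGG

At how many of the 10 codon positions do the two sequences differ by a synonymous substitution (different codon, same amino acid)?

2

Codon 1: AGC Ser / AGC Ser — identical.
Codon 2: GGG Gly / GGG Gly — identical.
Codon 3: UCG Ser / UCC Ser — synonymous.
Codon 4: AUC Ile / AUC Ile — identical.
Codon 5: ACG Thr / ACG Thr — identical.
Codon 6: CGC Arg / AGG Arg — synonymous.
Codon 7: AUG Met / GAU Asp — nonsynonymous.
Codon 8: UGC Cys / CCG Pro — nonsynonymous.
Codon 9: GUA Val / GAC Asp — nonsynonymous.
Codon 10: GGG Gly / GGG Gly — identical.
Synonymous differences: 2.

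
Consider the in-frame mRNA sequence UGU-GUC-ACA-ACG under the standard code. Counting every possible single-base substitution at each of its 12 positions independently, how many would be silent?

Codon 1 (UGU, Cys): 1 synonymous substitution.
Codon 2 (GUC, Val): 3 synonymous substitutions.
Codon 3 (ACA, Thr): 3 synonymous substitutions.
Codon 4 (ACG, Thr): 3 synonymous substitutions.
Total: 1 + 3 + 3 + 3 = 10.

10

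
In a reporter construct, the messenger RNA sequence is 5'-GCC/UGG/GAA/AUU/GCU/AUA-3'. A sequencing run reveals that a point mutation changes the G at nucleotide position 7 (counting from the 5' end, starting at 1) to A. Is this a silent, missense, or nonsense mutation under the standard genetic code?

missense

Position 7 falls in codon 3: GAA → Glu.
After the substitution the codon is AAA → Lys.
Glu ≠ Lys, so this is a missense mutation.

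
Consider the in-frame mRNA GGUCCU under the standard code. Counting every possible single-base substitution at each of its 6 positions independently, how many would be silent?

6

Codon 1 (GGU, Gly): 3 synonymous substitutions.
Codon 2 (CCU, Pro): 3 synonymous substitutions.
Total: 3 + 3 = 6.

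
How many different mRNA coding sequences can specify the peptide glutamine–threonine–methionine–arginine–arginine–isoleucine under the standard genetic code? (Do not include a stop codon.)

Gln: 2 codons.
Thr: 4 codons.
Met: 1 codon.
Arg: 6 codons.
Arg: 6 codons.
Ile: 3 codons.
2 × 4 × 1 × 6 × 6 × 3 = 864.

864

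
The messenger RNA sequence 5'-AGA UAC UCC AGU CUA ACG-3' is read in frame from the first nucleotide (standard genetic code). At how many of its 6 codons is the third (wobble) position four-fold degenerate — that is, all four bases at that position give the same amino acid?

3

Codon 1 AGA (Arg): third position 2-fold.
Codon 2 UAC (Tyr): third position 2-fold.
Codon 3 UCC (Ser): third position 4-fold.
Codon 4 AGU (Ser): third position 2-fold.
Codon 5 CUA (Leu): third position 4-fold.
Codon 6 ACG (Thr): third position 4-fold.
Four-fold degenerate third positions: 3.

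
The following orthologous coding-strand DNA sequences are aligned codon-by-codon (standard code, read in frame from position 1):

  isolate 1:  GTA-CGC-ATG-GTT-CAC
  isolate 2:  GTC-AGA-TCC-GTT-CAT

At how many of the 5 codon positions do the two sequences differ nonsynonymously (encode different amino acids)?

Codon 1: GTA Val / GTC Val — synonymous.
Codon 2: CGC Arg / AGA Arg — synonymous.
Codon 3: ATG Met / TCC Ser — nonsynonymous.
Codon 4: GTT Val / GTT Val — identical.
Codon 5: CAC His / CAT His — synonymous.
Nonsynonymous differences: 1.

1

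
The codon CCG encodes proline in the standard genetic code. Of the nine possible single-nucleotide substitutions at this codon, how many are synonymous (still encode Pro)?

3

Position 1: none → 0 synonymous.
Position 2: none → 0 synonymous.
Position 3: CCT, CCC, CCA → 3 synonymous.
Total: 0 + 0 + 3 = 3.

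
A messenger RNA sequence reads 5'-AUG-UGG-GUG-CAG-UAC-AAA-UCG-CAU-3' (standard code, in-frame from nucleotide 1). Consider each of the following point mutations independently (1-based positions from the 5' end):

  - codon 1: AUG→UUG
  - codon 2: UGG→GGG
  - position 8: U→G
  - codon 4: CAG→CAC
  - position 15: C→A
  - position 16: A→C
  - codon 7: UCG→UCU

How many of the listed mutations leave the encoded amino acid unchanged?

Codon 1: AUG (Met) → UUG (Leu) — missense.
Codon 2: UGG (Trp) → GGG (Gly) — missense.
Codon 3: GUG (Val) → GGG (Gly) — missense.
Codon 4: CAG (Gln) → CAC (His) — missense.
Codon 5: UAC (Tyr) → UAA (Stop) — nonsense.
Codon 6: AAA (Lys) → CAA (Gln) — missense.
Codon 7: UCG (Ser) → UCU (Ser) — synonymous.
Synonymous: 1 of 7.

1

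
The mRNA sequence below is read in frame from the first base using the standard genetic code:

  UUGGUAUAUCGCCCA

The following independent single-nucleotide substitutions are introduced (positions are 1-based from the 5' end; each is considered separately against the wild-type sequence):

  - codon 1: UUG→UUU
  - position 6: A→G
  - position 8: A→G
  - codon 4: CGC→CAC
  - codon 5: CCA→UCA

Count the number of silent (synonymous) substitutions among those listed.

Codon 1: UUG (Leu) → UUU (Phe) — missense.
Codon 2: GUA (Val) → GUG (Val) — synonymous.
Codon 3: UAU (Tyr) → UGU (Cys) — missense.
Codon 4: CGC (Arg) → CAC (His) — missense.
Codon 5: CCA (Pro) → UCA (Ser) — missense.
Synonymous: 1 of 5.

1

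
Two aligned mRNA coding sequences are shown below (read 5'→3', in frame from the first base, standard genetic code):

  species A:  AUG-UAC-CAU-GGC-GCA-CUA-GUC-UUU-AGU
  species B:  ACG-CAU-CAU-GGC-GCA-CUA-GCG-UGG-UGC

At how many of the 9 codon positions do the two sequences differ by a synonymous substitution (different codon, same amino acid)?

Codon 1: AUG Met / ACG Thr — nonsynonymous.
Codon 2: UAC Tyr / CAU His — nonsynonymous.
Codon 3: CAU His / CAU His — identical.
Codon 4: GGC Gly / GGC Gly — identical.
Codon 5: GCA Ala / GCA Ala — identical.
Codon 6: CUA Leu / CUA Leu — identical.
Codon 7: GUC Val / GCG Ala — nonsynonymous.
Codon 8: UUU Phe / UGG Trp — nonsynonymous.
Codon 9: AGU Ser / UGC Cys — nonsynonymous.
Synonymous differences: 0.

0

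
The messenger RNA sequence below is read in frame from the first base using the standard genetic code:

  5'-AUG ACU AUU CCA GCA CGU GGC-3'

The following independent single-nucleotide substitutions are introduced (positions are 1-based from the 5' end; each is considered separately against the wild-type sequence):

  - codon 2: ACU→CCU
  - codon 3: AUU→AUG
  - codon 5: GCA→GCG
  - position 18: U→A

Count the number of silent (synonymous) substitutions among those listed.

Codon 2: ACU (Thr) → CCU (Pro) — missense.
Codon 3: AUU (Ile) → AUG (Met) — missense.
Codon 5: GCA (Ala) → GCG (Ala) — synonymous.
Codon 6: CGU (Arg) → CGA (Arg) — synonymous.
Synonymous: 2 of 4.

2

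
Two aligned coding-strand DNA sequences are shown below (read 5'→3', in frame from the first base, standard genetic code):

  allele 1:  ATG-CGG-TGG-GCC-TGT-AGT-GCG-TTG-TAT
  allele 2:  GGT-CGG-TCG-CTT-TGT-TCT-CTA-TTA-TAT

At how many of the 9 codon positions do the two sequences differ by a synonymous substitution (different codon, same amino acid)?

Codon 1: ATG Met / GGT Gly — nonsynonymous.
Codon 2: CGG Arg / CGG Arg — identical.
Codon 3: TGG Trp / TCG Ser — nonsynonymous.
Codon 4: GCC Ala / CTT Leu — nonsynonymous.
Codon 5: TGT Cys / TGT Cys — identical.
Codon 6: AGT Ser / TCT Ser — synonymous.
Codon 7: GCG Ala / CTA Leu — nonsynonymous.
Codon 8: TTG Leu / TTA Leu — synonymous.
Codon 9: TAT Tyr / TAT Tyr — identical.
Synonymous differences: 2.

2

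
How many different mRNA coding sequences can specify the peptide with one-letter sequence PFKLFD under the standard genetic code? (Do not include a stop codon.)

384

Pro: 4 codons.
Phe: 2 codons.
Lys: 2 codons.
Leu: 6 codons.
Phe: 2 codons.
Asp: 2 codons.
4 × 2 × 2 × 6 × 2 × 2 = 384.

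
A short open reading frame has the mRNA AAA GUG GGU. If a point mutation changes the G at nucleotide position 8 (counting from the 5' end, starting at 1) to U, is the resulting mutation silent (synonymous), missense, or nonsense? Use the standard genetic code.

missense

Position 8 falls in codon 3: GGU → Gly.
After the substitution the codon is GUU → Val.
Gly ≠ Val, so this is a missense mutation.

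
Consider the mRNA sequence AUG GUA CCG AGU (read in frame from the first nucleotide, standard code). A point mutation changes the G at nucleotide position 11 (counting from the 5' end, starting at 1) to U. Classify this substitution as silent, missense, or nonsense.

Position 11 falls in codon 4: AGU → Ser.
After the substitution the codon is AUU → Ile.
Ser ≠ Ile, so this is a missense mutation.

missense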